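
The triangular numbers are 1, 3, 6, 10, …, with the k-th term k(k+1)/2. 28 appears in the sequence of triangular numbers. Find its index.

7

Set n(n+1)/2 = 28, giving n² + n − 56 = 0.
The discriminant is 1 + 8·28 = 225, and √225 = 15.
So n = (-1 + 15) / 2 = 14/2 = 7.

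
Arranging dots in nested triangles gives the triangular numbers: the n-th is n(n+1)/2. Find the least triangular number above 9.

Solve n(n+1)/2 > 9 for integer n.
The largest n with value ≤ 9 is 3 (since 6 ≤ 9 < 10), so the first above is n = 4, value 10.

10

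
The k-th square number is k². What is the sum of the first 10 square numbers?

385

Σ_{i=1}^{10} i² = 10·11·21/6 = 385.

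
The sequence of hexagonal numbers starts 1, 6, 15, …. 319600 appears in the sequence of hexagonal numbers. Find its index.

400

Set n(2n−1) = 319600, giving 2n² − n − 319600 = 0.
The discriminant is 1 + 8·319600 = 2556801, and √2556801 = 1599.
So n = (1 + 1599) / 4 = 1600/4 = 400.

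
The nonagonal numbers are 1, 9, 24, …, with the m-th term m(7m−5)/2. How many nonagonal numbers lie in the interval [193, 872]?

The n-th nonagonal number is n(7n−5)/2.
Smallest index with value ≥ 193: n = 8 (giving 204).
Largest index with value ≤ 872: n = 16 (giving 856).
Indices 8 through 16: 9 terms.

9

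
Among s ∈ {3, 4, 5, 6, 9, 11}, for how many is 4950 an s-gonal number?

s = 3: P(3, 99) = 4950. ✓
s = 4: P(4, 70) = 4900 and P(4, 71) = 5041; 4950 is not s-gonal.
s = 5: P(5, 57) = 4845 and P(5, 58) = 5017; 4950 is not s-gonal.
s = 6: P(6, 50) = 4950. ✓
s = 9: P(9, 37) = 4699 and P(9, 38) = 4959; 4950 is not s-gonal.
s = 11: P(11, 33) = 4785 and P(11, 34) = 5083; 4950 is not s-gonal.
Hits: s ∈ {3, 6} → 2.

2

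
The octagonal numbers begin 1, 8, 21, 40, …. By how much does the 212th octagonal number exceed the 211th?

Consecutive octagonal numbers differ by 6n − 5: here 6·212 − 5 = 1267.

1267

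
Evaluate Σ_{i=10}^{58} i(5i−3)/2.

Σ i(5i−3)/2 = (5Σi² − 3Σi) / 2 over i = 10..58.
Σi = 1711 − 45 = 1666 and Σi² = 66729 − 285 = 66444.
(5·66444 − 3·1666) / 2 = 327222/2 = 163611.

163611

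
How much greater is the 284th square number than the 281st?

1695

284² = 80656 and 281² = 78961.
Difference: 80656 − 78961 = 1695.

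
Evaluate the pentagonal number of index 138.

The 138th pentagonal number is n(3n−1)/2 with n = 138.
138·(3·138 − 1)/2 = 138·413/2 = 28497.

28497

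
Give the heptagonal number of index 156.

The 156th heptagonal number is n(5n−3)/2 with n = 156.
156·(5·156 − 3)/2 = 156·777/2 = 60606.

60606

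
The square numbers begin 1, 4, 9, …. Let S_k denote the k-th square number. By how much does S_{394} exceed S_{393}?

787

n² − (n−1)² = 2n − 1, so 394² − 393² = 2·394 − 1 = 787.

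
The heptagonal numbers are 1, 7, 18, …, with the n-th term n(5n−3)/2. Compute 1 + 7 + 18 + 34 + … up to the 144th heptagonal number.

2498640

Σ i(5i−3)/2 = (5Σi² − 3Σi) / 2 over i = 1..144.
Σi = 10440 and Σi² = 1005720.
(5·1005720 − 3·10440) / 2 = 4997280/2 = 2498640.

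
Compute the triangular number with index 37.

The 37th triangular number is n(n+1)/2 with n = 37.
37·38/2 = 1406/2 = 703.

703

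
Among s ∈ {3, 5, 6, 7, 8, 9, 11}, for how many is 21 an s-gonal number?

2

s = 3: P(3, 6) = 21. ✓
s = 5: P(5, 3) = 12 and P(5, 4) = 22; 21 is not s-gonal.
s = 6: P(6, 3) = 15 and P(6, 4) = 28; 21 is not s-gonal.
s = 7: P(7, 3) = 18 and P(7, 4) = 34; 21 is not s-gonal.
s = 8: P(8, 3) = 21. ✓
s = 9: P(9, 2) = 9 and P(9, 3) = 24; 21 is not s-gonal.
s = 11: P(11, 2) = 11 and P(11, 3) = 30; 21 is not s-gonal.
Hits: s ∈ {3, 8} → 2.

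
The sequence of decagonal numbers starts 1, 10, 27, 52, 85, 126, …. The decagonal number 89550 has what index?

Set n(4n−3) = 89550, giving 4n² − 3n − 89550 = 0.
The discriminant is 9 + 16·89550 = 1432809, and √1432809 = 1197.
So n = (3 + 1197) / 8 = 1200/8 = 150.

150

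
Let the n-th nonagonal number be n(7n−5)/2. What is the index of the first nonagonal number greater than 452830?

Solve n(7n−5)/2 > 452830 for integer n.
The largest n with value ≤ 452830 is 360 (since 452700 ≤ 452830 < 455221), so the first above is n = 361, value 455221.

361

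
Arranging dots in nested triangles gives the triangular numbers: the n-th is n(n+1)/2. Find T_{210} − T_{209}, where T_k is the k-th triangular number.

210

Consecutive triangular numbers differ by n: T_{210} − T_{209} = 210.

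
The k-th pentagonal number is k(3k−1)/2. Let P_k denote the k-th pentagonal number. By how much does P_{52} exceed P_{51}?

Consecutive pentagonal numbers differ by 3n − 2: here 3·52 − 2 = 154.

154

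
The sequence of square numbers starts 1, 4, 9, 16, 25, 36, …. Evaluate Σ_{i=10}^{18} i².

1824

Σ_{i=10}^{18} i² = 2109 − 285 = 1824.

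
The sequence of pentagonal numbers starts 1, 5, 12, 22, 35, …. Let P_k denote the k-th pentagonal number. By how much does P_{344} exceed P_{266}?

71331

344·(3·344 − 1)/2 = 177332 and 266·(3·266 − 1)/2 = 106001.
Difference: 177332 − 106001 = 71331.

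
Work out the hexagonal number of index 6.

66

The 6th hexagonal number is n(2n−1) with n = 6.
6·(2·6 − 1) = 6·11 = 66.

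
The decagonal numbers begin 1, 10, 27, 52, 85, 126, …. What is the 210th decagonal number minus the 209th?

1673

Consecutive decagonal numbers differ by 8n − 7: here 8·210 − 7 = 1673.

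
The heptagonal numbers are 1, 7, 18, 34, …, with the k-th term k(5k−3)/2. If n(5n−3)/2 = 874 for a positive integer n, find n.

Set n(5n−3)/2 = 874, giving 5n² − 3n − 1748 = 0.
So n = (3 + 187) / 10 = 190/10 = 19.
Check: 19·(5·19 − 3)/2 = 874. ✓

19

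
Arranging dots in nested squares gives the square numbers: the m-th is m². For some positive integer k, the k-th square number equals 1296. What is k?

We need n² = 1296, so n = √1296 = 36.

36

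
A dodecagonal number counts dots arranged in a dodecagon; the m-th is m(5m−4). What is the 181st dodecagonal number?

181·(5·181 − 4) = 181·901 = 163081.

163081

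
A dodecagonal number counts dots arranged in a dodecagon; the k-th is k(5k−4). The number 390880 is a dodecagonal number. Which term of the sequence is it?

280

Set n(5n−4) = 390880, giving 5n² − 4n − 390880 = 0.
So n = (4 + 2796) / 10 = 2800/10 = 280.
Check: 280·(5·280 − 4) = 390880. ✓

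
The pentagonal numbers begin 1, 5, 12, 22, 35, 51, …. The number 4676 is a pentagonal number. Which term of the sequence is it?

Set n(3n−1)/2 = 4676, giving 3n² − n − 9352 = 0.
The discriminant is 1 + 24·4676 = 112225, and √112225 = 335.
So n = (1 + 335) / 6 = 336/6 = 56.

56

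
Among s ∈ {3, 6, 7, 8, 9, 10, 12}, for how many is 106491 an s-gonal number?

s = 3: P(3, 461) = 106491. ✓
s = 6: P(6, 231) = 106491. ✓
s = 7: P(7, 206) = 105781 and P(7, 207) = 106812; 106491 is not s-gonal.
s = 8: P(8, 188) = 105656 and P(8, 189) = 106785; 106491 is not s-gonal.
s = 9: P(9, 174) = 105531 and P(9, 175) = 106750; 106491 is not s-gonal.
s = 10: P(10, 163) = 105787 and P(10, 164) = 107092; 106491 is not s-gonal.
s = 12: P(12, 146) = 105996 and P(12, 147) = 107457; 106491 is not s-gonal.
Hits: s ∈ {3, 6} → 2.

2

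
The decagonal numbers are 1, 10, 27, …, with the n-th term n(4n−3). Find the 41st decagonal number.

6601

41·(4·41 − 3) = 41·161 = 6601.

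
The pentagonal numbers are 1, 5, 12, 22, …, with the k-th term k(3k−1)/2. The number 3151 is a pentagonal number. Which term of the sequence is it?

46

Set n(3n−1)/2 = 3151, giving 3n² − n − 6302 = 0.
So n = (1 + 275) / 6 = 276/6 = 46.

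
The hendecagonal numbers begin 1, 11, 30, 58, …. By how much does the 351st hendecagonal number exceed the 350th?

3151

Consecutive hendecagonal numbers differ by 9n − 8: here 9·351 − 8 = 3151.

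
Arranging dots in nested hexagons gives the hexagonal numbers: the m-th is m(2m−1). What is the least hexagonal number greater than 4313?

Solve n(2n−1) > 4313 for integer n.
The largest n with value ≤ 4313 is 46 (since 4186 ≤ 4313 < 4371), so the first above is n = 47, value 4371.

4371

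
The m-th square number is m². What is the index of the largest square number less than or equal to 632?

25

Solve n² ≤ 632 for integer n.
n = 25 gives 625 ≤ 632, while n = 26 gives 676 > 632; so the answer is index 25.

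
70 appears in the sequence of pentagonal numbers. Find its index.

Set n(3n−1)/2 = 70, giving 3n² − n − 140 = 0.
So n = (1 + 41) / 6 = 42/6 = 7.

7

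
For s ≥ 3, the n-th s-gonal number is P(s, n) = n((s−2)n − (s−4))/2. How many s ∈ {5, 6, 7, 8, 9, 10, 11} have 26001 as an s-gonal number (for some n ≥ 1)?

s = 5: P(5, 131) = 25676 and P(5, 132) = 26070; 26001 is not s-gonal.
s = 6: P(6, 114) = 25878 and P(6, 115) = 26335; 26001 is not s-gonal.
s = 7: P(7, 102) = 25857 and P(7, 103) = 26368; 26001 is not s-gonal.
s = 8: P(8, 93) = 25761 and P(8, 94) = 26320; 26001 is not s-gonal.
s = 9: P(9, 86) = 25671 and P(9, 87) = 26274; 26001 is not s-gonal.
s = 10: P(10, 81) = 26001. ✓
s = 11: P(11, 76) = 25726 and P(11, 77) = 26411; 26001 is not s-gonal.
Hits: s ∈ {10} → 1.

1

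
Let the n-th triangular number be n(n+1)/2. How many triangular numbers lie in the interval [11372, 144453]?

The n-th triangular number is n(n+1)/2.
Smallest index with value ≥ 11372: n = 151 (giving 11476).
Largest index with value ≤ 144453: n = 537 (giving 144453).
Indices 151 through 537: 387 terms.

387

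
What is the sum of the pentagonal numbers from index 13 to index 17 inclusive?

Σ i(3i−1)/2 = (3Σi² − Σi) / 2 over i = 13..17.
Σi = 153 − 78 = 75 and Σi² = 1785 − 650 = 1135.
(3·1135 − 1·75) / 2 = 3330/2 = 1665.

1665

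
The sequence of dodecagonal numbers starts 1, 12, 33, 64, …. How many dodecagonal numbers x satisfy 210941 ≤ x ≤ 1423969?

329

The n-th dodecagonal number is n(5n−4).
Smallest index with value ≥ 210941: n = 206 (giving 211356).
Largest index with value ≤ 1423969: n = 534 (giving 1423644).
Indices 206 through 534: 329 terms.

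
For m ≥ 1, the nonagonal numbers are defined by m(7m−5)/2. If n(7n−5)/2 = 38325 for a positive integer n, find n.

105

Set n(7n−5)/2 = 38325, giving 7n² − 5n − 76650 = 0.
The discriminant is 25 + 56·38325 = 2146225, and √2146225 = 1465.
So n = (5 + 1465) / 14 = 1470/14 = 105.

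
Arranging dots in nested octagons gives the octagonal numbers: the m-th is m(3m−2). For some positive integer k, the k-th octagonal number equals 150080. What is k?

Set n(3n−2) = 150080, giving 3n² − 2n − 150080 = 0.
So n = (2 + 1342) / 6 = 1344/6 = 224.

224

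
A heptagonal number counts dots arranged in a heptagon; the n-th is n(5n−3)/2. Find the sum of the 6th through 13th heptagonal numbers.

Σ i(5i−3)/2 = (5Σi² − 3Σi) / 2 over i = 6..13.
Σi = 91 − 15 = 76 and Σi² = 819 − 55 = 764.
(5·764 − 3·76) / 2 = 3592/2 = 1796.

1796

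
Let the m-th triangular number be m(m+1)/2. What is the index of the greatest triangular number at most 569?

33

Solve n(n+1)/2 ≤ 569 for integer n.
n = 33 gives 561 ≤ 569, while n = 34 gives 595 > 569; so the answer is index 33.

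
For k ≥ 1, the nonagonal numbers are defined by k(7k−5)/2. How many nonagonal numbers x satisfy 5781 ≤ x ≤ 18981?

The n-th nonagonal number is n(7n−5)/2.
Smallest index with value ≥ 5781: n = 41 (giving 5781).
Largest index with value ≤ 18981: n = 74 (giving 18981).
Indices 41 through 74: 34 terms.

34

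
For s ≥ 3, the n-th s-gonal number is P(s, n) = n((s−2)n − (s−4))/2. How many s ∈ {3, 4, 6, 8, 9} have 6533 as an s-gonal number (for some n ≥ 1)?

1

s = 3: P(3, 113) = 6441 and P(3, 114) = 6555; 6533 is not s-gonal.
s = 4: P(4, 80) = 6400 and P(4, 81) = 6561; 6533 is not s-gonal.
s = 6: P(6, 57) = 6441 and P(6, 58) = 6670; 6533 is not s-gonal.
s = 8: P(8, 47) = 6533. ✓
s = 9: P(9, 43) = 6364 and P(9, 44) = 6666; 6533 is not s-gonal.
Hits: s ∈ {8} → 1.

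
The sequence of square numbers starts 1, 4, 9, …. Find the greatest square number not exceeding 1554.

1521

Solve n² ≤ 1554 for integer n.
n = 39 gives 1521 ≤ 1554, while n = 40 gives 1600 > 1554; so the answer is 1521.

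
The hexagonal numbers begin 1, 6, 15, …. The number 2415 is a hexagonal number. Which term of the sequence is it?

35

Set n(2n−1) = 2415, giving 2n² − n − 2415 = 0.
The discriminant is 1 + 8·2415 = 19321, and √19321 = 139.
So n = (1 + 139) / 4 = 140/4 = 35.
Check: 35·(2·35 − 1) = 2415. ✓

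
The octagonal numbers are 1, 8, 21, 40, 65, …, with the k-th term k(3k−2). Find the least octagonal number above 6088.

Solve n(3n−2) > 6088 for integer n.
The largest n with value ≤ 6088 is 45 (since 5985 ≤ 6088 < 6256), so the first above is n = 46, value 6256.

6256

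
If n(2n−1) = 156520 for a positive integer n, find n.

Set n(2n−1) = 156520, giving 2n² − n − 156520 = 0.
The discriminant is 1 + 8·156520 = 1252161, and √1252161 = 1119.
So n = (1 + 1119) / 4 = 1120/4 = 280.

280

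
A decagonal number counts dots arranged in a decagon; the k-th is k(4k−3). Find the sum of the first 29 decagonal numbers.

32915

Σ i(4i−3) = 4Σi² − 3Σi over i = 1..29.
Σi = 435 and Σi² = 8555.
4·8555 − 3·435 = 32915.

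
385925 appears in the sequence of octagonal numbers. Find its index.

359

Set n(3n−2) = 385925, giving 3n² − 2n − 385925 = 0.
So n = (2 + 2152) / 6 = 2154/6 = 359.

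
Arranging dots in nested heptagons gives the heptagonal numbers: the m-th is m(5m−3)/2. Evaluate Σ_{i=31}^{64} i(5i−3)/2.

Σ i(5i−3)/2 = (5Σi² − 3Σi) / 2 over i = 31..64.
Σi = 2080 − 465 = 1615 and Σi² = 89440 − 9455 = 79985.
(5·79985 − 3·1615) / 2 = 395080/2 = 197540.

197540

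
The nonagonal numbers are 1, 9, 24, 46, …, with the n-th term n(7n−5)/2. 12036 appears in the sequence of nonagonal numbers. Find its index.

59

Set n(7n−5)/2 = 12036, giving 7n² − 5n − 24072 = 0.
So n = (5 + 821) / 14 = 826/14 = 59.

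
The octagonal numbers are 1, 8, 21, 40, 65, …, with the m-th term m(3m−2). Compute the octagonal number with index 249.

185505

249·(3·249 − 2) = 249·745 = 185505.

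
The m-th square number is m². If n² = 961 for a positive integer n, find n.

31

We need n² = 961, so n = √961 = 31.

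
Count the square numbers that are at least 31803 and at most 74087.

The n-th square number is n².
Smallest index with value ≥ 31803: n = 179 (giving 32041).
Largest index with value ≤ 74087: n = 272 (giving 73984).
Indices 179 through 272: 94 terms.

94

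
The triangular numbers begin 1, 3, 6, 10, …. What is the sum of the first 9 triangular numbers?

Σ i(i+1)/2 = (Σi² + Σi) / 2 over i = 1..9.
Σi = 45 and Σi² = 285.
(1·285 + 1·45) / 2 = 330/2 = 165.

165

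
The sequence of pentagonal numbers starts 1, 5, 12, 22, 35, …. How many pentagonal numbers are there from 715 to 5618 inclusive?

The n-th pentagonal number is n(3n−1)/2.
Smallest index with value ≥ 715: n = 22 (giving 715).
Largest index with value ≤ 5618: n = 61 (giving 5551).
Indices 22 through 61: 40 terms.

40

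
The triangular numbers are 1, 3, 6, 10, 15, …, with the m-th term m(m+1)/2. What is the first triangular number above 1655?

1711

Solve n(n+1)/2 > 1655 for integer n.
The largest n with value ≤ 1655 is 57 (since 1653 ≤ 1655 < 1711), so the first above is n = 58, value 1711.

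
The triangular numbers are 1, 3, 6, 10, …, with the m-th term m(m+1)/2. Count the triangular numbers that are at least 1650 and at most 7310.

64

The n-th triangular number is n(n+1)/2.
Smallest index with value ≥ 1650: n = 57 (giving 1653).
Largest index with value ≤ 7310: n = 120 (giving 7260).
Indices 57 through 120: 64 terms.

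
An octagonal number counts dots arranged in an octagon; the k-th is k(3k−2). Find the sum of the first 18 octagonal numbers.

Σ i(3i−2) = 3Σi² − 2Σi over i = 1..18.
Σi = 171 and Σi² = 2109.
3·2109 − 2·171 = 5985.

5985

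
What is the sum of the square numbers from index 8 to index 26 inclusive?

6061

Σ_{i=8}^{26} i² = 6201 − 140 = 6061.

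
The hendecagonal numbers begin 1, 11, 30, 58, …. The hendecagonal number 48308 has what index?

104

Set n(9n−7)/2 = 48308, giving 9n² − 7n − 96616 = 0.
So n = (7 + 1865) / 18 = 1872/18 = 104.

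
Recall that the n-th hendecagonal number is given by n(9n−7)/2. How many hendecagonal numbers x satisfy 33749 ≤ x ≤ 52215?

22

The n-th hendecagonal number is n(9n−7)/2.
Smallest index with value ≥ 33749: n = 87 (giving 33756).
Largest index with value ≤ 52215: n = 108 (giving 52110).
Indices 87 through 108: 22 terms.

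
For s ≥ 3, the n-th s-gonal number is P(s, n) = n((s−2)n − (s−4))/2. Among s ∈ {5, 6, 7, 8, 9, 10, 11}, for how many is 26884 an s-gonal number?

s = 5: P(5, 134) = 26867 and P(5, 135) = 27270; 26884 is not s-gonal.
s = 6: P(6, 116) = 26796 and P(6, 117) = 27261; 26884 is not s-gonal.
s = 7: P(7, 104) = 26884. ✓
s = 8: P(8, 94) = 26320 and P(8, 95) = 26885; 26884 is not s-gonal.
s = 9: P(9, 88) = 26884. ✓
s = 10: P(10, 82) = 26650 and P(10, 83) = 27307; 26884 is not s-gonal.
s = 11: P(11, 77) = 26411 and P(11, 78) = 27105; 26884 is not s-gonal.
Hits: s ∈ {7, 9} → 2.

2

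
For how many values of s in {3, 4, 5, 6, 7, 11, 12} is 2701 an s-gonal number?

s = 3: P(3, 73) = 2701. ✓
s = 4: P(4, 51) = 2601 and P(4, 52) = 2704; 2701 is not s-gonal.
s = 5: P(5, 42) = 2625 and P(5, 43) = 2752; 2701 is not s-gonal.
s = 6: P(6, 37) = 2701. ✓
s = 7: P(7, 33) = 2673 and P(7, 34) = 2839; 2701 is not s-gonal.
s = 11: P(11, 24) = 2508 and P(11, 25) = 2725; 2701 is not s-gonal.
s = 12: P(12, 23) = 2553 and P(12, 24) = 2784; 2701 is not s-gonal.
Hits: s ∈ {3, 6} → 2.

2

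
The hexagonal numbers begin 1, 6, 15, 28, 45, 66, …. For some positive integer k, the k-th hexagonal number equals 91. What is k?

7

Set n(2n−1) = 91, giving 2n² − n − 91 = 0.
The discriminant is 1 + 8·91 = 729, and √729 = 27.
So n = (1 + 27) / 4 = 28/4 = 7.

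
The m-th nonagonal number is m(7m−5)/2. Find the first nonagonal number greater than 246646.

Solve n(7n−5)/2 > 246646 for integer n.
The largest n with value ≤ 246646 is 265 (since 245125 ≤ 246646 < 246981), so the first above is n = 266, value 246981.

246981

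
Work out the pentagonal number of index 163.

The 163rd pentagonal number is n(3n−1)/2 with n = 163.
163·(3·163 − 1)/2 = 163·488/2 = 163·244 = 39772.

39772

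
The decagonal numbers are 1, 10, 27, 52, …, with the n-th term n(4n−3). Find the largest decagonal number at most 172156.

Solve n(4n−3) ≤ 172156 for integer n.
n = 207 gives 170775 ≤ 172156, while n = 208 gives 172432 > 172156; so the answer is 170775.

170775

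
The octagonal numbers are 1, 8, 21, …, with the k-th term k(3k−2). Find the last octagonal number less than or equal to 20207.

Solve n(3n−2) ≤ 20207 for integer n.
n = 82 gives 20008 ≤ 20207, while n = 83 gives 20501 > 20207; so the answer is 20008.

20008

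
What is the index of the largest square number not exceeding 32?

Solve n² ≤ 32 for integer n.
n = 5 gives 25 ≤ 32, while n = 6 gives 36 > 32; so the answer is index 5.

5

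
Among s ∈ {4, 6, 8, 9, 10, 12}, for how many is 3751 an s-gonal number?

s = 4: P(4, 61) = 3721 and P(4, 62) = 3844; 3751 is not s-gonal.
s = 6: P(6, 43) = 3655 and P(6, 44) = 3828; 3751 is not s-gonal.
s = 8: P(8, 35) = 3605 and P(8, 36) = 3816; 3751 is not s-gonal.
s = 9: P(9, 33) = 3729 and P(9, 34) = 3961; 3751 is not s-gonal.
s = 10: P(10, 31) = 3751. ✓
s = 12: P(12, 27) = 3537 and P(12, 28) = 3808; 3751 is not s-gonal.
Hits: s ∈ {10} → 1.

1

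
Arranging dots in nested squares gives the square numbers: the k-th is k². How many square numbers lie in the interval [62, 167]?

5

The n-th square number is n².
Smallest index with value ≥ 62: n = 8 (giving 64).
Largest index with value ≤ 167: n = 12 (giving 144).
Indices 8 through 12: 5 terms.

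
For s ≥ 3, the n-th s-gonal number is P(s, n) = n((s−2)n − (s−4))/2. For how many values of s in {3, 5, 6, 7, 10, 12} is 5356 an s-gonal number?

s = 3: P(3, 103) = 5356. ✓
s = 5: P(5, 59) = 5192 and P(5, 60) = 5370; 5356 is not s-gonal.
s = 6: P(6, 52) = 5356. ✓
s = 7: P(7, 46) = 5221 and P(7, 47) = 5452; 5356 is not s-gonal.
s = 10: P(10, 36) = 5076 and P(10, 37) = 5365; 5356 is not s-gonal.
s = 12: P(12, 33) = 5313 and P(12, 34) = 5644; 5356 is not s-gonal.
Hits: s ∈ {3, 6} → 2.

2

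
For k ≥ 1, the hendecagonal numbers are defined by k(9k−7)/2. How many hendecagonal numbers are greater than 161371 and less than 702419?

The n-th hendecagonal number is n(9n−7)/2.
Smallest index with value > 161371: n = 190 (giving 161785).
Largest index with value < 702419: n = 395 (giving 700730).
Indices 190 through 395: 206 terms.

206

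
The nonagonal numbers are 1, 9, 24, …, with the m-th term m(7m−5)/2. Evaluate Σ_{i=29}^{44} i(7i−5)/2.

74336

Σ i(7i−5)/2 = (7Σi² − 5Σi) / 2 over i = 29..44.
Σi = 990 − 406 = 584 and Σi² = 29370 − 7714 = 21656.
(7·21656 − 5·584) / 2 = 148672/2 = 74336.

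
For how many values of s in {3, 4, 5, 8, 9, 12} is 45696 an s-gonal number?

1

s = 3: P(3, 301) = 45451 and P(3, 302) = 45753; 45696 is not s-gonal.
s = 4: P(4, 213) = 45369 and P(4, 214) = 45796; 45696 is not s-gonal.
s = 5: P(5, 174) = 45327 and P(5, 175) = 45850; 45696 is not s-gonal.
s = 8: P(8, 123) = 45141 and P(8, 124) = 45880; 45696 is not s-gonal.
s = 9: P(9, 114) = 45201 and P(9, 115) = 46000; 45696 is not s-gonal.
s = 12: P(12, 96) = 45696. ✓
Hits: s ∈ {12} → 1.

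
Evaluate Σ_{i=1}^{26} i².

Σ_{i=1}^{26} i² = 26·27·53/6 = 6201.

6201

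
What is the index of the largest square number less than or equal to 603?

24

Solve n² ≤ 603 for integer n.
n = 24 gives 576 ≤ 603, while n = 25 gives 625 > 603; so the answer is index 24.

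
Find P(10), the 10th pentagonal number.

The 10th pentagonal number is n(3n−1)/2 with n = 10.
10·(3·10 − 1)/2 = 10·29/2 = 145.

145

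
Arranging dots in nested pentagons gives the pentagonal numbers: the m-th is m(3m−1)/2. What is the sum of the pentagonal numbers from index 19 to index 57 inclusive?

91143

Σ i(3i−1)/2 = (3Σi² − Σi) / 2 over i = 19..57.
Σi = 1653 − 171 = 1482 and Σi² = 63365 − 2109 = 61256.
(3·61256 − 1·1482) / 2 = 182286/2 = 91143.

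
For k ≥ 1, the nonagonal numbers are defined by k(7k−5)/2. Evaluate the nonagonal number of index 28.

2674

The 28th nonagonal number is n(7n−5)/2 with n = 28.
28·(7·28 − 5)/2 = 28·191/2 = 2674.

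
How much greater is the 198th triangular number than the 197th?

Consecutive triangular numbers differ by n: T_{198} − T_{197} = 198.

198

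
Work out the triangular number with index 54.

1485

54·55/2 = 2970/2 = 1485.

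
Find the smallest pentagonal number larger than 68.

Solve n(3n−1)/2 > 68 for integer n.
The largest n with value ≤ 68 is 6 (since 51 ≤ 68 < 70), so the first above is n = 7, value 70.

70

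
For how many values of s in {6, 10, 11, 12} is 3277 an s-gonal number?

s = 6: P(6, 40) = 3160 and P(6, 41) = 3321; 3277 is not s-gonal.
s = 10: P(10, 29) = 3277. ✓
s = 11: P(11, 27) = 3186 and P(11, 28) = 3430; 3277 is not s-gonal.
s = 12: P(12, 26) = 3276 and P(12, 27) = 3537; 3277 is not s-gonal.
Hits: s ∈ {10} → 1.

1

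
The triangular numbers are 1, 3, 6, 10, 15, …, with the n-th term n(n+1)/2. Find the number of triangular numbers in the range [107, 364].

The n-th triangular number is n(n+1)/2.
Smallest index with value ≥ 107: n = 15 (giving 120).
Largest index with value ≤ 364: n = 26 (giving 351).
Indices 15 through 26: 12 terms.

12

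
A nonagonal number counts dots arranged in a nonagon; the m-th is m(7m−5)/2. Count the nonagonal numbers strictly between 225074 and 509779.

128

The n-th nonagonal number is n(7n−5)/2.
Smallest index with value > 225074: n = 254 (giving 225171).
Largest index with value < 509779: n = 381 (giving 507111).
Indices 254 through 381: 128 terms.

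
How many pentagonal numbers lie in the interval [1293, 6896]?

The n-th pentagonal number is n(3n−1)/2.
Smallest index with value ≥ 1293: n = 30 (giving 1335).
Largest index with value ≤ 6896: n = 67 (giving 6700).
Indices 30 through 67: 38 terms.

38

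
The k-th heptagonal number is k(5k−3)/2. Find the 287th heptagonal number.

205492

287·(5·287 − 3)/2 = 287·1432/2 = 287·716 = 205492.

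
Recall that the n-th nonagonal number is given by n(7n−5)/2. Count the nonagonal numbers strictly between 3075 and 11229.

26

The n-th nonagonal number is n(7n−5)/2.
Smallest index with value > 3075: n = 31 (giving 3286).
Largest index with value < 11229: n = 56 (giving 10836).
Indices 31 through 56: 26 terms.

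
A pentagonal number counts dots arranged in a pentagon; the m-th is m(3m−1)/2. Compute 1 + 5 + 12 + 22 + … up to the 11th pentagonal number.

Σ i(3i−1)/2 = (3Σi² − Σi) / 2 over i = 1..11.
Σi = 66 and Σi² = 506.
(3·506 − 1·66) / 2 = 1452/2 = 726.

726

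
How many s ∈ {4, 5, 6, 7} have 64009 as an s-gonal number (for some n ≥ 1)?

s = 4: P(4, 253) = 64009. ✓
s = 5: P(5, 206) = 63551 and P(5, 207) = 64170; 64009 is not s-gonal.
s = 6: P(6, 179) = 63903 and P(6, 180) = 64620; 64009 is not s-gonal.
s = 7: P(7, 160) = 63760 and P(7, 161) = 64561; 64009 is not s-gonal.
Hits: s ∈ {4} → 1.

1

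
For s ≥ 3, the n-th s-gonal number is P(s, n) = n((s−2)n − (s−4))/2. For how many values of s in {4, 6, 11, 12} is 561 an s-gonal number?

2

s = 4: P(4, 23) = 529 and P(4, 24) = 576; 561 is not s-gonal.
s = 6: P(6, 17) = 561. ✓
s = 11: P(11, 11) = 506 and P(11, 12) = 606; 561 is not s-gonal.
s = 12: P(12, 11) = 561. ✓
Hits: s ∈ {6, 12} → 2.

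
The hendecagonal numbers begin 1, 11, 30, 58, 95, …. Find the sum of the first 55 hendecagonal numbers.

Σ i(9i−7)/2 = (9Σi² − 7Σi) / 2 over i = 1..55.
Σi = 1540 and Σi² = 56980.
(9·56980 − 7·1540) / 2 = 502040/2 = 251020.

251020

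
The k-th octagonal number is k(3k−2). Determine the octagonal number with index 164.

80360

The 164th octagonal number is n(3n−2) with n = 164.
164·(3·164 − 2) = 164·490 = 80360.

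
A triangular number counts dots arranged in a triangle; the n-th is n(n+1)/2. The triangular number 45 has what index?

9

Set n(n+1)/2 = 45, giving n² + n − 90 = 0.
So n = (-1 + 19) / 2 = 18/2 = 9.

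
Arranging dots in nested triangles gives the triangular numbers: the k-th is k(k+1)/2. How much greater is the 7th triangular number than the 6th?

Consecutive triangular numbers differ by n: T_{7} − T_{6} = 7.

7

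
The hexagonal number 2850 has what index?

38

Set n(2n−1) = 2850, giving 2n² − n − 2850 = 0.
So n = (1 + 151) / 4 = 152/4 = 38.
Check: 38·(2·38 − 1) = 2850. ✓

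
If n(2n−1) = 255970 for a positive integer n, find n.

Set n(2n−1) = 255970, giving 2n² − n − 255970 = 0.
The discriminant is 1 + 8·255970 = 2047761, and √2047761 = 1431.
So n = (1 + 1431) / 4 = 1432/4 = 358.

358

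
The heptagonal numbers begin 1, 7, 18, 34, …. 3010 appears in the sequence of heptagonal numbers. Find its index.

Set n(5n−3)/2 = 3010, giving 5n² − 3n − 6020 = 0.
The discriminant is 9 + 40·3010 = 120409, and √120409 = 347.
So n = (3 + 347) / 10 = 350/10 = 35.

35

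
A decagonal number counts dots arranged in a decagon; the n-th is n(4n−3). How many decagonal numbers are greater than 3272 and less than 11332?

25

The n-th decagonal number is n(4n−3).
Smallest index with value > 3272: n = 29 (giving 3277).
Largest index with value < 11332: n = 53 (giving 11077).
Indices 29 through 53: 25 terms.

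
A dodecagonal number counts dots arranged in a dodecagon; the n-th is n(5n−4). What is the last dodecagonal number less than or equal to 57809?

Solve n(5n−4) ≤ 57809 for integer n.
n = 107 gives 56817 ≤ 57809, while n = 108 gives 57888 > 57809; so the answer is 56817.

56817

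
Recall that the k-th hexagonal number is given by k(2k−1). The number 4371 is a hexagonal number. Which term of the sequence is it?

Set n(2n−1) = 4371, giving 2n² − n − 4371 = 0.
The discriminant is 1 + 8·4371 = 34969, and √34969 = 187.
So n = (1 + 187) / 4 = 188/4 = 47.

47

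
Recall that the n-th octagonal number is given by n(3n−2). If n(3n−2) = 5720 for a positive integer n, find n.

Set n(3n−2) = 5720, giving 3n² − 2n − 5720 = 0.
So n = (2 + 262) / 6 = 264/6 = 44.

44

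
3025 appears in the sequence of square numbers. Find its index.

55

We need n² = 3025, so n = √3025 = 55.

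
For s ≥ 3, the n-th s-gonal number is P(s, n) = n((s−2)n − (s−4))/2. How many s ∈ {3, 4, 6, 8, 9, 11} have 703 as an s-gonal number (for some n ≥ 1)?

s = 3: P(3, 37) = 703. ✓
s = 4: P(4, 26) = 676 and P(4, 27) = 729; 703 is not s-gonal.
s = 6: P(6, 19) = 703. ✓
s = 8: P(8, 15) = 645 and P(8, 16) = 736; 703 is not s-gonal.
s = 9: P(9, 14) = 651 and P(9, 15) = 750; 703 is not s-gonal.
s = 11: P(11, 12) = 606 and P(11, 13) = 715; 703 is not s-gonal.
Hits: s ∈ {3, 6} → 2.

2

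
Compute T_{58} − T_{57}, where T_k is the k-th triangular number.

58

Consecutive triangular numbers differ by n: T_{58} − T_{57} = 58.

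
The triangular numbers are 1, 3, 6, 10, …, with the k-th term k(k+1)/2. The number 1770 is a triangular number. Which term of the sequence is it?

59

Set n(n+1)/2 = 1770, giving n² + n − 3540 = 0.
The discriminant is 1 + 8·1770 = 14161, and √14161 = 119.
So n = (-1 + 119) / 2 = 118/2 = 59.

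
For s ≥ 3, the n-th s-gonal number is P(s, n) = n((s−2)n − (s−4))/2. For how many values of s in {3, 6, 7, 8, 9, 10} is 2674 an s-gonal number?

1

s = 3: P(3, 72) = 2628 and P(3, 73) = 2701; 2674 is not s-gonal.
s = 6: P(6, 36) = 2556 and P(6, 37) = 2701; 2674 is not s-gonal.
s = 7: P(7, 33) = 2673 and P(7, 34) = 2839; 2674 is not s-gonal.
s = 8: P(8, 30) = 2640 and P(8, 31) = 2821; 2674 is not s-gonal.
s = 9: P(9, 28) = 2674. ✓
s = 10: P(10, 26) = 2626 and P(10, 27) = 2835; 2674 is not s-gonal.
Hits: s ∈ {9} → 1.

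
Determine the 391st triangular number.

The 391st triangular number is n(n+1)/2 with n = 391.
391·392/2 = 153272/2 = 76636.

76636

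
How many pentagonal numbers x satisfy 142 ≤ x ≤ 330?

6

The n-th pentagonal number is n(3n−1)/2.
Smallest index with value ≥ 142: n = 10 (giving 145).
Largest index with value ≤ 330: n = 15 (giving 330).
Indices 10 through 15: 6 terms.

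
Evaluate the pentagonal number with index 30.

30·(3·30 − 1)/2 = 30·89/2 = 1335.

1335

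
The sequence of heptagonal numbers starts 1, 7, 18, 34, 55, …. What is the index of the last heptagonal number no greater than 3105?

35

Solve n(5n−3)/2 ≤ 3105 for integer n.
n = 35 gives 3010 ≤ 3105, while n = 36 gives 3186 > 3105; so the answer is index 35.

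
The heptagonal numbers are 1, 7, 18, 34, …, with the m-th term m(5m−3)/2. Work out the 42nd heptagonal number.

The 42nd heptagonal number is n(5n−3)/2 with n = 42.
42·(5·42 − 3)/2 = 42·207/2 = 4347.

4347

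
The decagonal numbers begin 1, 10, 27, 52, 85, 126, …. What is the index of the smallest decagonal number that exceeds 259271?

Solve n(4n−3) > 259271 for integer n.
The largest n with value ≤ 259271 is 254 (since 257302 ≤ 259271 < 259335), so the first above is n = 255, value 259335.

255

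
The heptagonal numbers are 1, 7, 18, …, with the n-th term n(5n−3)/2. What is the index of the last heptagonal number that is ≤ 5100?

Solve n(5n−3)/2 ≤ 5100 for integer n.
n = 45 gives 4995 ≤ 5100, while n = 46 gives 5221 > 5100; so the answer is index 45.

45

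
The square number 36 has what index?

We need n² = 36, so n = √36 = 6.
Check: 6² = 36. ✓

6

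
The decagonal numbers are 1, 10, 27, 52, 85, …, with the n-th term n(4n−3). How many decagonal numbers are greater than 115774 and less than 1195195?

376

The n-th decagonal number is n(4n−3).
Smallest index with value > 115774: n = 171 (giving 116451).
Largest index with value < 1195195: n = 546 (giving 1190826).
Indices 171 through 546: 376 terms.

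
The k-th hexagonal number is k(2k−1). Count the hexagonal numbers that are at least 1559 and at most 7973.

35

The n-th hexagonal number is n(2n−1).
Smallest index with value ≥ 1559: n = 29 (giving 1653).
Largest index with value ≤ 7973: n = 63 (giving 7875).
Indices 29 through 63: 35 terms.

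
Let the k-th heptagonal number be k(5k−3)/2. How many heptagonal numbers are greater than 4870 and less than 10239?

20

The n-th heptagonal number is n(5n−3)/2.
Smallest index with value > 4870: n = 45 (giving 4995).
Largest index with value < 10239: n = 64 (giving 10144).
Indices 45 through 64: 20 terms.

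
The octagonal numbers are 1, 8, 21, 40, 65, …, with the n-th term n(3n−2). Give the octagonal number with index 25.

1825

The 25th octagonal number is n(3n−2) with n = 25.
25·(3·25 − 2) = 25·73 = 1825.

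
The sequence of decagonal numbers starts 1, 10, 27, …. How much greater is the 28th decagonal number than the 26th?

28·(4·28 − 3) = 3052 and 26·(4·26 − 3) = 2626.
Difference: 3052 − 2626 = 426.

426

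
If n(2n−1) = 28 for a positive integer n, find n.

Set n(2n−1) = 28, giving 2n² − n − 28 = 0.
The discriminant is 1 + 8·28 = 225, and √225 = 15.
So n = (1 + 15) / 4 = 16/4 = 4.
Check: 4·(2·4 − 1) = 28. ✓

4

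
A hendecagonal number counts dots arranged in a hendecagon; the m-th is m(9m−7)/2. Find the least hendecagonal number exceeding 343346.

344311

Solve n(9n−7)/2 > 343346 for integer n.
The largest n with value ≤ 343346 is 276 (since 341826 ≤ 343346 < 344311), so the first above is n = 277, value 344311.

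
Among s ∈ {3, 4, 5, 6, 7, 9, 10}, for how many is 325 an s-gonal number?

3

s = 3: P(3, 25) = 325. ✓
s = 4: P(4, 18) = 324 and P(4, 19) = 361; 325 is not s-gonal.
s = 5: P(5, 14) = 287 and P(5, 15) = 330; 325 is not s-gonal.
s = 6: P(6, 13) = 325. ✓
s = 7: P(7, 11) = 286 and P(7, 12) = 342; 325 is not s-gonal.
s = 9: P(9, 10) = 325. ✓
s = 10: P(10, 9) = 297 and P(10, 10) = 370; 325 is not s-gonal.
Hits: s ∈ {3, 6, 9} → 3.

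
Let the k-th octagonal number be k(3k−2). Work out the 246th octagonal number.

The 246th octagonal number is n(3n−2) with n = 246.
246·(3·246 − 2) = 246·736 = 181056.

181056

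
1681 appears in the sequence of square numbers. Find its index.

41

We need n² = 1681, so n = √1681 = 41.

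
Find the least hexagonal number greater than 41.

Solve n(2n−1) > 41 for integer n.
The largest n with value ≤ 41 is 4 (since 28 ≤ 41 < 45), so the first above is n = 5, value 45.

45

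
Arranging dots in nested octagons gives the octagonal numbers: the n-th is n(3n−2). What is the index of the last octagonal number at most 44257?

Solve n(3n−2) ≤ 44257 for integer n.
n = 121 gives 43681 ≤ 44257, while n = 122 gives 44408 > 44257; so the answer is index 121.

121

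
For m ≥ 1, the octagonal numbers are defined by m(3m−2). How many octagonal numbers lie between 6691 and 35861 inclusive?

62

The n-th octagonal number is n(3n−2).
Smallest index with value ≥ 6691: n = 48 (giving 6816).
Largest index with value ≤ 35861: n = 109 (giving 35425).
Indices 48 through 109: 62 terms.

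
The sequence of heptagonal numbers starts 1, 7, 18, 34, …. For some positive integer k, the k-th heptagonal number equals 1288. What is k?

23

Set n(5n−3)/2 = 1288, giving 5n² − 3n − 2576 = 0.
So n = (3 + 227) / 10 = 230/10 = 23.
Check: 23·(5·23 − 3)/2 = 1288. ✓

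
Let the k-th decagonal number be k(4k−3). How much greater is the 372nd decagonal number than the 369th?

372·(4·372 − 3) = 552420 and 369·(4·369 − 3) = 543537.
Difference: 552420 − 543537 = 8883.

8883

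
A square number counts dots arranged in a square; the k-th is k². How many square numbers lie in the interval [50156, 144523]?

157

The n-th square number is n².
Smallest index with value ≥ 50156: n = 224 (giving 50176).
Largest index with value ≤ 144523: n = 380 (giving 144400).
Indices 224 through 380: 157 terms.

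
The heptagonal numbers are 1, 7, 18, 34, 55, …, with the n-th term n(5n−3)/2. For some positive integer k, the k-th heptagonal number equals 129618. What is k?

Set n(5n−3)/2 = 129618, giving 5n² − 3n − 259236 = 0.
The discriminant is 9 + 40·129618 = 5184729, and √5184729 = 2277.
So n = (3 + 2277) / 10 = 2280/10 = 228.

228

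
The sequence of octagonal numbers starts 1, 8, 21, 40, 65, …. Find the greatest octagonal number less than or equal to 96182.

95765

Solve n(3n−2) ≤ 96182 for integer n.
n = 179 gives 95765 ≤ 96182, while n = 180 gives 96840 > 96182; so the answer is 95765.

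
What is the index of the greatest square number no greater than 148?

12

Solve n² ≤ 148 for integer n.
n = 12 gives 144 ≤ 148, while n = 13 gives 169 > 148; so the answer is index 12.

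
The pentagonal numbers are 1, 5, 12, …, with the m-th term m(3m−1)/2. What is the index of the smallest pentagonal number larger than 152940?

320

Solve n(3n−1)/2 > 152940 for integer n.
The largest n with value ≤ 152940 is 319 (since 152482 ≤ 152940 < 153440), so the first above is n = 320, value 153440.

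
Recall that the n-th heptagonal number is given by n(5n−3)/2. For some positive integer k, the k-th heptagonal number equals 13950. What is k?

Set n(5n−3)/2 = 13950, giving 5n² − 3n − 27900 = 0.
The discriminant is 9 + 40·13950 = 558009, and √558009 = 747.
So n = (3 + 747) / 10 = 750/10 = 75.

75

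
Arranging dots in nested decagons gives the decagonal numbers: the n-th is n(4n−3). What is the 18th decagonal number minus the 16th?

266

18·(4·18 − 3) = 1242 and 16·(4·16 − 3) = 976.
Difference: 1242 − 976 = 266.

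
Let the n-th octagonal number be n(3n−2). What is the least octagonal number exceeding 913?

936

Solve n(3n−2) > 913 for integer n.
The largest n with value ≤ 913 is 17 (since 833 ≤ 913 < 936), so the first above is n = 18, value 936.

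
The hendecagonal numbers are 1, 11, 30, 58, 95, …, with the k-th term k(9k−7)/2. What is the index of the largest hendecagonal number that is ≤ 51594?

107

Solve n(9n−7)/2 ≤ 51594 for integer n.
n = 107 gives 51146 ≤ 51594, while n = 108 gives 52110 > 51594; so the answer is index 107.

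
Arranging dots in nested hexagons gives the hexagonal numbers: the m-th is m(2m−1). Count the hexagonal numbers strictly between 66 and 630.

11

The n-th hexagonal number is n(2n−1).
Smallest index with value > 66: n = 7 (giving 91).
Largest index with value < 630: n = 17 (giving 561).
Indices 7 through 17: 11 terms.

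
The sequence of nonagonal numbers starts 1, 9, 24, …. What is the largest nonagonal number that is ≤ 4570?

Solve n(7n−5)/2 ≤ 4570 for integer n.
n = 36 gives 4446 ≤ 4570, while n = 37 gives 4699 > 4570; so the answer is 4446.

4446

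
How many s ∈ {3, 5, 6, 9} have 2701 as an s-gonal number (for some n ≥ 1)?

2

s = 3: P(3, 73) = 2701. ✓
s = 5: P(5, 42) = 2625 and P(5, 43) = 2752; 2701 is not s-gonal.
s = 6: P(6, 37) = 2701. ✓
s = 9: P(9, 28) = 2674 and P(9, 29) = 2871; 2701 is not s-gonal.
Hits: s ∈ {3, 6} → 2.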